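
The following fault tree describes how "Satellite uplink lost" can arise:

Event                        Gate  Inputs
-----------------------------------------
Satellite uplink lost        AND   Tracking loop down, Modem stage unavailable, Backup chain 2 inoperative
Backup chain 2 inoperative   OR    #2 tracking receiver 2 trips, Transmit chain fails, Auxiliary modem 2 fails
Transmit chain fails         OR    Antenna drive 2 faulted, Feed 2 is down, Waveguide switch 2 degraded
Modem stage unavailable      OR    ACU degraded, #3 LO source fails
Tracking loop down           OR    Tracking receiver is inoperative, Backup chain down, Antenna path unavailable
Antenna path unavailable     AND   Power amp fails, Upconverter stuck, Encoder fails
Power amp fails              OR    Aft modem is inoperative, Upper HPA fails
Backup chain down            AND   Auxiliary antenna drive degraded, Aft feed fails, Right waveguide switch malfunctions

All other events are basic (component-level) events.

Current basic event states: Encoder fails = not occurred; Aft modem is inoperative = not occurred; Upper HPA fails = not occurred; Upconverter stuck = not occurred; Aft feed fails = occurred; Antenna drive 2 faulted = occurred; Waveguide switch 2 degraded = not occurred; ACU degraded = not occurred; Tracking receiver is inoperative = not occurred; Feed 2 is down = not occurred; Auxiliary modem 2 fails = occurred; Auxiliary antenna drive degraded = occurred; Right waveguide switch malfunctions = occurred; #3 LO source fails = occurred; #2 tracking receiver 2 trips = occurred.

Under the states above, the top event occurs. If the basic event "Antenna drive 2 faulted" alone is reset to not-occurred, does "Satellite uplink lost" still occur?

Counterfactual: set "Antenna drive 2 faulted" to not occurred.
Backup chain down [AND]: Auxiliary antenna drive degraded=occurs, Aft feed fails=occurs, Right waveguide switch malfunctions=occurs → all inputs occur → occurs.
Power amp fails [OR]: Aft modem is inoperative=not, Upper HPA fails=not → no input occurs → does not occur.
Antenna path unavailable [AND]: Power amp fails=not, Upconverter stuck=not, Encoder fails=not → not all inputs occur → does not occur.
Tracking loop down [OR]: Tracking receiver is inoperative=not, Backup chain down=occurs, Antenna path unavailable=not → at least one input occurs → occurs.
Modem stage unavailable [OR]: ACU degraded=not, #3 LO source fails=occurs → at least one input occurs → occurs.
Transmit chain fails [OR]: Antenna drive 2 faulted=not, Feed 2 is down=not, Waveguide switch 2 degraded=not → no input occurs → does not occur.
Backup chain 2 inoperative [OR]: #2 tracking receiver 2 trips=occurs, Transmit chain fails=not, Auxiliary modem 2 fails=occurs → at least one input occurs → occurs.
Satellite uplink lost [AND]: Tracking loop down=occurs, Modem stage unavailable=occurs, Backup chain 2 inoperative=occurs → all inputs occur → occurs.

Yes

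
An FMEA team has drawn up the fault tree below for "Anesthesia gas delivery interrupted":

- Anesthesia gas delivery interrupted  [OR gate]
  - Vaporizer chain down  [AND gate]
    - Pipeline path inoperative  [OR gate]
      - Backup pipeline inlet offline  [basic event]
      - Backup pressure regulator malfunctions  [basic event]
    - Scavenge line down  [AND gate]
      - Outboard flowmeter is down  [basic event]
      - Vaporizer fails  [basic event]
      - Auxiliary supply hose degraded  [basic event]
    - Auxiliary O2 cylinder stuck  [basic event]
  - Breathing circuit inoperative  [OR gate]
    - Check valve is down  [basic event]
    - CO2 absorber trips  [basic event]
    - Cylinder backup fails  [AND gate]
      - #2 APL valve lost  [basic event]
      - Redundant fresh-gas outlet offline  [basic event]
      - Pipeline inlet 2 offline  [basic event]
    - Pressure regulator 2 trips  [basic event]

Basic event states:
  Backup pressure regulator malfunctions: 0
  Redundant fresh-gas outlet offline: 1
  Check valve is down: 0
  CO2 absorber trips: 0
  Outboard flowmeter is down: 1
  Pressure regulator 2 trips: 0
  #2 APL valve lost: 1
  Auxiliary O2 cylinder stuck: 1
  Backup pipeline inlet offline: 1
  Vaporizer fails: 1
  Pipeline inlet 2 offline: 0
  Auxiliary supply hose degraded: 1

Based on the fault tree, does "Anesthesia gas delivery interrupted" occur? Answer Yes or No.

Pipeline path inoperative [OR]: Backup pipeline inlet offline=occurs, Backup pressure regulator malfunctions=not → at least one input occurs → occurs.
Scavenge line down [AND]: Outboard flowmeter is down=occurs, Vaporizer fails=occurs, Auxiliary supply hose degraded=occurs → all inputs occur → occurs.
Vaporizer chain down [AND]: Pipeline path inoperative=occurs, Scavenge line down=occurs, Auxiliary O2 cylinder stuck=occurs → all inputs occur → occurs.
Cylinder backup fails [AND]: #2 APL valve lost=occurs, Redundant fresh-gas outlet offline=occurs, Pipeline inlet 2 offline=not → not all inputs occur → does not occur.
Breathing circuit inoperative [OR]: Check valve is down=not, CO2 absorber trips=not, Cylinder backup fails=not, Pressure regulator 2 trips=not → no input occurs → does not occur.
Anesthesia gas delivery interrupted [OR]: Vaporizer chain down=occurs, Breathing circuit inoperative=not → at least one input occurs → occurs.

Yes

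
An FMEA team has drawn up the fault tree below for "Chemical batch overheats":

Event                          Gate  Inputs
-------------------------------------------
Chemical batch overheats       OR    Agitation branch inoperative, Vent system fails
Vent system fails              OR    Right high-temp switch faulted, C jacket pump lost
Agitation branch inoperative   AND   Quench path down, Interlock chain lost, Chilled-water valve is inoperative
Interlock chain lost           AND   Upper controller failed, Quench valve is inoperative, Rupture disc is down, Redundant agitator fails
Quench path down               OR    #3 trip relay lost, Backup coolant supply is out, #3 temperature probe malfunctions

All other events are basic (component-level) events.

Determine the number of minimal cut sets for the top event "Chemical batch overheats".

Quench path down [OR]: union of children's cut sets → 3 cut set(s).
Interlock chain lost [AND]: one cut set from each child combined → 1 × 1 × 1 × 1 = 1 cut set(s).
Agitation branch inoperative [AND]: one cut set from each child combined → 3 × 1 × 1 = 3 cut set(s).
Vent system fails [OR]: union of children's cut sets → 2 cut set(s).
Chemical batch overheats [OR]: union of children's cut sets → 5 cut set(s).
Minimal cut sets: {#3 trip relay lost, Chilled-water valve is inoperative, Quench valve is inoperative, Redundant agitator fails, Rupture disc is down, Upper controller failed}; {Backup coolant supply is out, Chilled-water valve is inoperative, Quench valve is inoperative, Redundant agitator fails, Rupture disc is down, Upper controller failed}; {#3 temperature probe malfunctions, Chilled-water valve is inoperative, Quench valve is inoperative, Redundant agitator fails, Rupture disc is down, Upper controller failed}; {Right high-temp switch faulted}; {C jacket pump lost}.

5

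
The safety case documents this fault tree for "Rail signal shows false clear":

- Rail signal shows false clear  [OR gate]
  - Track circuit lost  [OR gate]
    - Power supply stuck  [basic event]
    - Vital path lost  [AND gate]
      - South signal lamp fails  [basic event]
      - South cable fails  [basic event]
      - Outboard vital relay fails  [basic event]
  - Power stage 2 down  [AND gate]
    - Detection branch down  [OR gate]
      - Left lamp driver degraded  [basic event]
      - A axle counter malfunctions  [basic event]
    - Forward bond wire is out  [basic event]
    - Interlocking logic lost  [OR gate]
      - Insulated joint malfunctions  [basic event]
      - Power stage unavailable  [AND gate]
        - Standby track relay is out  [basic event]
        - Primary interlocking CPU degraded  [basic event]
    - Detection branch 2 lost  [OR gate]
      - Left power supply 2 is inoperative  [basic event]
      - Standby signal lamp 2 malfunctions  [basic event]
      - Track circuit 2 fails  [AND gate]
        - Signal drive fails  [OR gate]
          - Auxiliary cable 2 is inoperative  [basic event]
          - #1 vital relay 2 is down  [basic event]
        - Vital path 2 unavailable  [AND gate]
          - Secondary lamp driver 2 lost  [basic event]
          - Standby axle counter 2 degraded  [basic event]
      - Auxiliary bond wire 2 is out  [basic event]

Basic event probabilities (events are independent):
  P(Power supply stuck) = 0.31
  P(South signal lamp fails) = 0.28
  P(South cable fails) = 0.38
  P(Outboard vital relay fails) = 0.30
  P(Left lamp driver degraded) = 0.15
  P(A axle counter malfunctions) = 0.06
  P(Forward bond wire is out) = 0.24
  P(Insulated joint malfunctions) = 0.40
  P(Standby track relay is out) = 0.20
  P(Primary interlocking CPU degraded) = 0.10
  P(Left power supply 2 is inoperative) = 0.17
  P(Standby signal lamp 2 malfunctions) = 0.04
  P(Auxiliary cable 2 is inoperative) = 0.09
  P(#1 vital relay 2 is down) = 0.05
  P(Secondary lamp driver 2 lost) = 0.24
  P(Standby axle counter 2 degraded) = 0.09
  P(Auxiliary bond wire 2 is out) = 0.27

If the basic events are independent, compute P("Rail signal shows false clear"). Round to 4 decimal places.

0.3376

P(Vital path lost) [AND] = 0.28 × 0.38 × 0.30 = 0.031920
P(Track circuit lost) [OR] = 1 − (1−0.31) × (1−0.031920) = 0.332025
P(Detection branch down) [OR] = 1 − (1−0.15) × (1−0.06) = 0.201000
P(Power stage unavailable) [AND] = 0.20 × 0.10 = 0.020000
P(Interlocking logic lost) [OR] = 1 − (1−0.40) × (1−0.020000) = 0.412000
P(Signal drive fails) [OR] = 1 − (1−0.09) × (1−0.05) = 0.135500
P(Vital path 2 unavailable) [AND] = 0.24 × 0.09 = 0.021600
P(Track circuit 2 fails) [AND] = 0.135500 × 0.021600 = 0.002927
P(Detection branch 2 lost) [OR] = 1 − (1−0.17) × (1−0.04) × (1−0.002927) × (1−0.27) = 0.420039
P(Power stage 2 down) [AND] = 0.201000 × 0.24 × 0.412000 × 0.420039 = 0.008348
P(Rail signal shows false clear) [OR] = 1 − (1−0.332025) × (1−0.008348) = 0.337601
Rounded to 4 decimal places: P(Rail signal shows false clear) ≈ 0.3376.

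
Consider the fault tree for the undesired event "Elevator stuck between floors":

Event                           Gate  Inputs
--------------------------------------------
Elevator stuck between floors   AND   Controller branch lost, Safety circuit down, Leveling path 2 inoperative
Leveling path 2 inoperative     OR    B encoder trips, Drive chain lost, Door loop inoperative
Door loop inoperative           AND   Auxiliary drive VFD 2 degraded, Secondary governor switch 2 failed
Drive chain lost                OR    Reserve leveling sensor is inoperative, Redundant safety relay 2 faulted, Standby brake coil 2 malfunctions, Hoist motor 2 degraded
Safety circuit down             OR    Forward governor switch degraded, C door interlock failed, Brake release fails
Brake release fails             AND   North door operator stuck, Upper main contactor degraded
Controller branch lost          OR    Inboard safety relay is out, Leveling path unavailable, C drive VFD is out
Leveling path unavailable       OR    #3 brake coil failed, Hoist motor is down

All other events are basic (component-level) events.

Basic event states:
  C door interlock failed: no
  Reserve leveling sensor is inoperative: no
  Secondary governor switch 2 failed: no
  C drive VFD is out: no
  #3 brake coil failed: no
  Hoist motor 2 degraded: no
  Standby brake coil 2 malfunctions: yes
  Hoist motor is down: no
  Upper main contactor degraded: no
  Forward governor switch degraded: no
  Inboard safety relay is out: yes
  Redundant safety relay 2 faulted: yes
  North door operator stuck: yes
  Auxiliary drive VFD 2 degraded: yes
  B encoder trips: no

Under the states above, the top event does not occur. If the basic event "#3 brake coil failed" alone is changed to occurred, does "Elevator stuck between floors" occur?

Counterfactual: set "#3 brake coil failed" to occurred.
Leveling path unavailable [OR]: #3 brake coil failed=occurs, Hoist motor is down=not → at least one input occurs → occurs.
Controller branch lost [OR]: Inboard safety relay is out=occurs, Leveling path unavailable=occurs, C drive VFD is out=not → at least one input occurs → occurs.
Brake release fails [AND]: North door operator stuck=occurs, Upper main contactor degraded=not → not all inputs occur → does not occur.
Safety circuit down [OR]: Forward governor switch degraded=not, C door interlock failed=not, Brake release fails=not → no input occurs → does not occur.
Drive chain lost [OR]: Reserve leveling sensor is inoperative=not, Redundant safety relay 2 faulted=occurs, Standby brake coil 2 malfunctions=occurs, Hoist motor 2 degraded=not → at least one input occurs → occurs.
Door loop inoperative [AND]: Auxiliary drive VFD 2 degraded=occurs, Secondary governor switch 2 failed=not → not all inputs occur → does not occur.
Leveling path 2 inoperative [OR]: B encoder trips=not, Drive chain lost=occurs, Door loop inoperative=not → at least one input occurs → occurs.
Elevator stuck between floors [AND]: Controller branch lost=occurs, Safety circuit down=not, Leveling path 2 inoperative=occurs → not all inputs occur → does not occur.

No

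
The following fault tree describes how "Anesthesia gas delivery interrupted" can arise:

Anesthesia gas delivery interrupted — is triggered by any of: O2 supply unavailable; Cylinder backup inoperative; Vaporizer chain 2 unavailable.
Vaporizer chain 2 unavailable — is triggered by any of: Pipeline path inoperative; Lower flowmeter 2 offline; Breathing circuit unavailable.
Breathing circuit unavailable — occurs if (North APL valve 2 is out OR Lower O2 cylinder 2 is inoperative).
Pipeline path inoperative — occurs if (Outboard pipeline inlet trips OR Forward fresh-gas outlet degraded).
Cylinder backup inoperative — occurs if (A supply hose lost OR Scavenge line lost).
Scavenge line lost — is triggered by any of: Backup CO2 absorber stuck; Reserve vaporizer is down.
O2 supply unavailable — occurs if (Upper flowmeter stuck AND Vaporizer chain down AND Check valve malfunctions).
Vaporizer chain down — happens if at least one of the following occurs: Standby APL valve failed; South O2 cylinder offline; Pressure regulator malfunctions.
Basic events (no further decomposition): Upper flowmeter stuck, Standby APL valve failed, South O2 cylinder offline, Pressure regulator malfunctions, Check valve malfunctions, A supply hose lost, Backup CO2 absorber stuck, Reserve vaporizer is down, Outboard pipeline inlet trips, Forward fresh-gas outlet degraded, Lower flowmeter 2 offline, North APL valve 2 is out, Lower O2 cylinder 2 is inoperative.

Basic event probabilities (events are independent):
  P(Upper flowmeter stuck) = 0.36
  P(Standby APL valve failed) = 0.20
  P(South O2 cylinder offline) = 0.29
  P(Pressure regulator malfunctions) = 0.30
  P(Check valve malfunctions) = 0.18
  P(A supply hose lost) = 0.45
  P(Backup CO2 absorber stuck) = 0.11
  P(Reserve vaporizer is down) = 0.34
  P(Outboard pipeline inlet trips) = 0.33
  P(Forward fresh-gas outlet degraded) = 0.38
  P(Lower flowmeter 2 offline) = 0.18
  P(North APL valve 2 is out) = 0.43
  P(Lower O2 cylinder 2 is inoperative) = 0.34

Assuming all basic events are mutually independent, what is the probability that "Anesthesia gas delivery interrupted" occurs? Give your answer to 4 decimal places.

P(Vaporizer chain down) [OR] = 1 − (1−0.20) × (1−0.29) × (1−0.30) = 0.602400
P(O2 supply unavailable) [AND] = 0.36 × 0.602400 × 0.18 = 0.039036
P(Scavenge line lost) [OR] = 1 − (1−0.11) × (1−0.34) = 0.412600
P(Cylinder backup inoperative) [OR] = 1 − (1−0.45) × (1−0.412600) = 0.676930
P(Pipeline path inoperative) [OR] = 1 − (1−0.33) × (1−0.38) = 0.584600
P(Breathing circuit unavailable) [OR] = 1 − (1−0.43) × (1−0.34) = 0.623800
P(Vaporizer chain 2 unavailable) [OR] = 1 − (1−0.584600) × (1−0.18) × (1−0.623800) = 0.871856
P(Anesthesia gas delivery interrupted) [OR] = 1 − (1−0.039036) × (1−0.676930) × (1−0.871856) = 0.960217
Rounded to 4 decimal places: P(Anesthesia gas delivery interrupted) ≈ 0.9602.

0.9602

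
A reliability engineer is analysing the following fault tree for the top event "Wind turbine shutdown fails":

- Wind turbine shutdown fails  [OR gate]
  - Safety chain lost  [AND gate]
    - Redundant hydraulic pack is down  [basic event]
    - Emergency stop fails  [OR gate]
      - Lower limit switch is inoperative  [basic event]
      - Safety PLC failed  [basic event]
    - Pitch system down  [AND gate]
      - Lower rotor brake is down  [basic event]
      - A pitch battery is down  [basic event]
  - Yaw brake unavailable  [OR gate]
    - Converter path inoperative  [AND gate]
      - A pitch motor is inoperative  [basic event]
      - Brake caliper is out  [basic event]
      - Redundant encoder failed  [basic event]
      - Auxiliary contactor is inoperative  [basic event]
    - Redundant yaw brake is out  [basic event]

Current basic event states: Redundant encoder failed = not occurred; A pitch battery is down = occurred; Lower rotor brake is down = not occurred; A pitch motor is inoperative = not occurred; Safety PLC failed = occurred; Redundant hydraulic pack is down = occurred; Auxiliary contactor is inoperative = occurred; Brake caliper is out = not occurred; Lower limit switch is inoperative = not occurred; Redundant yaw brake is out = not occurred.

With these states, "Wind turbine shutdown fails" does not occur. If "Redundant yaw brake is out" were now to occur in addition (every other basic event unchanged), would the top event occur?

Counterfactual: set "Redundant yaw brake is out" to occurred.
Emergency stop fails [OR]: Lower limit switch is inoperative=not, Safety PLC failed=occurs → at least one input occurs → occurs.
Pitch system down [AND]: Lower rotor brake is down=not, A pitch battery is down=occurs → not all inputs occur → does not occur.
Safety chain lost [AND]: Redundant hydraulic pack is down=occurs, Emergency stop fails=occurs, Pitch system down=not → not all inputs occur → does not occur.
Converter path inoperative [AND]: A pitch motor is inoperative=not, Brake caliper is out=not, Redundant encoder failed=not, Auxiliary contactor is inoperative=occurs → not all inputs occur → does not occur.
Yaw brake unavailable [OR]: Converter path inoperative=not, Redundant yaw brake is out=occurs → at least one input occurs → occurs.
Wind turbine shutdown fails [OR]: Safety chain lost=not, Yaw brake unavailable=occurs → at least one input occurs → occurs.

Yes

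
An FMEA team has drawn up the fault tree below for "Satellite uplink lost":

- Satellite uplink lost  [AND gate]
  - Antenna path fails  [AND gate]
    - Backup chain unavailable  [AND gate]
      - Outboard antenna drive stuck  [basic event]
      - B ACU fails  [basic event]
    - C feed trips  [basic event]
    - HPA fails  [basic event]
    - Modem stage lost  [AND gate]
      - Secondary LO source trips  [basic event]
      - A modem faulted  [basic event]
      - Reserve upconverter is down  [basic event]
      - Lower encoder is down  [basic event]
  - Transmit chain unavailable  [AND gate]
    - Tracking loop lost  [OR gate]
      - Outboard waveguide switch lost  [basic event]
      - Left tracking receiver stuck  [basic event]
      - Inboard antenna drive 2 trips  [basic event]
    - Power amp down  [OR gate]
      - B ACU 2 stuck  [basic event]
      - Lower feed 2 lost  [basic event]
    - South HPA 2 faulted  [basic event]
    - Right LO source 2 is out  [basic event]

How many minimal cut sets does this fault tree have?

Backup chain unavailable [AND]: one cut set from each child combined → 1 × 1 = 1 cut set(s).
Modem stage lost [AND]: one cut set from each child combined → 1 × 1 × 1 × 1 = 1 cut set(s).
Antenna path fails [AND]: one cut set from each child combined → 1 × 1 × 1 × 1 = 1 cut set(s).
Tracking loop lost [OR]: union of children's cut sets → 3 cut set(s).
Power amp down [OR]: union of children's cut sets → 2 cut set(s).
Transmit chain unavailable [AND]: one cut set from each child combined → 3 × 2 × 1 × 1 = 6 cut set(s).
Satellite uplink lost [AND]: one cut set from each child combined → 1 × 6 = 6 cut set(s).
Minimal cut sets: {A modem faulted, B ACU 2 stuck, B ACU fails, C feed trips, HPA fails, Lower encoder is down, Outboard antenna drive stuck, Outboard waveguide switch lost, Reserve upconverter is down, Right LO source 2 is out, Secondary LO source trips, South HPA 2 faulted}; {A modem faulted, B ACU fails, C feed trips, HPA fails, Lower encoder is down, Lower feed 2 lost, Outboard antenna drive stuck, Outboard waveguide switch lost, Reserve upconverter is down, Right LO source 2 is out, Secondary LO source trips, South HPA 2 faulted}; {A modem faulted, B ACU 2 stuck, B ACU fails, C feed trips, HPA fails, Left tracking receiver stuck, Lower encoder is down, Outboard antenna drive stuck, Reserve upconverter is down, Right LO source 2 is out, Secondary LO source trips, South HPA 2 faulted}; {A modem faulted, B ACU fails, C feed trips, HPA fails, Left tracking receiver stuck, Lower encoder is down, Lower feed 2 lost, Outboard antenna drive stuck, Reserve upconverter is down, Right LO source 2 is out, Secondary LO source trips, South HPA 2 faulted}; {A modem faulted, B ACU 2 stuck, B ACU fails, C feed trips, HPA fails, Inboard antenna drive 2 trips, Lower encoder is down, Outboard antenna drive stuck, Reserve upconverter is down, Right LO source 2 is out, Secondary LO source trips, South HPA 2 faulted}; {A modem faulted, B ACU fails, C feed trips, HPA fails, Inboard antenna drive 2 trips, Lower encoder is down, Lower feed 2 lost, Outboard antenna drive stuck, Reserve upconverter is down, Right LO source 2 is out, Secondary LO source trips, South HPA 2 faulted}.

6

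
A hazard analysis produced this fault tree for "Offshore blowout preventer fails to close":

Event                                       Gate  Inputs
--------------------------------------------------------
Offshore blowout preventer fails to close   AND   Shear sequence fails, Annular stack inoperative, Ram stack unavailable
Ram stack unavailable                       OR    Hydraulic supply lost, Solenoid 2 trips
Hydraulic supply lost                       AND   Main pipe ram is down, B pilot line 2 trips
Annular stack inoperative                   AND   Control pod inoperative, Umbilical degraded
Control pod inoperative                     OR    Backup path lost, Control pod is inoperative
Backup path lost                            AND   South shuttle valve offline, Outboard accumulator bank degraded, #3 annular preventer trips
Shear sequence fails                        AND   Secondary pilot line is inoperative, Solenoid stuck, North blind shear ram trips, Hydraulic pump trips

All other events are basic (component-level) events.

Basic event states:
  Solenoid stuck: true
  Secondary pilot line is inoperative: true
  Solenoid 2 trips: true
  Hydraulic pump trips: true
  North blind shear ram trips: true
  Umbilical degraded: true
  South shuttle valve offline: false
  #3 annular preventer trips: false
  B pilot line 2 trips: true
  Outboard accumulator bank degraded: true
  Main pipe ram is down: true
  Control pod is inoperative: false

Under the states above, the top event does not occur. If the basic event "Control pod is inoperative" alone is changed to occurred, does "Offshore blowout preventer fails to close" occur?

Counterfactual: set "Control pod is inoperative" to occurred.
Shear sequence fails [AND]: Secondary pilot line is inoperative=occurs, Solenoid stuck=occurs, North blind shear ram trips=occurs, Hydraulic pump trips=occurs → all inputs occur → occurs.
Backup path lost [AND]: South shuttle valve offline=not, Outboard accumulator bank degraded=occurs, #3 annular preventer trips=not → not all inputs occur → does not occur.
Control pod inoperative [OR]: Backup path lost=not, Control pod is inoperative=occurs → at least one input occurs → occurs.
Annular stack inoperative [AND]: Control pod inoperative=occurs, Umbilical degraded=occurs → all inputs occur → occurs.
Hydraulic supply lost [AND]: Main pipe ram is down=occurs, B pilot line 2 trips=occurs → all inputs occur → occurs.
Ram stack unavailable [OR]: Hydraulic supply lost=occurs, Solenoid 2 trips=occurs → at least one input occurs → occurs.
Offshore blowout preventer fails to close [AND]: Shear sequence fails=occurs, Annular stack inoperative=occurs, Ram stack unavailable=occurs → all inputs occur → occurs.

Yes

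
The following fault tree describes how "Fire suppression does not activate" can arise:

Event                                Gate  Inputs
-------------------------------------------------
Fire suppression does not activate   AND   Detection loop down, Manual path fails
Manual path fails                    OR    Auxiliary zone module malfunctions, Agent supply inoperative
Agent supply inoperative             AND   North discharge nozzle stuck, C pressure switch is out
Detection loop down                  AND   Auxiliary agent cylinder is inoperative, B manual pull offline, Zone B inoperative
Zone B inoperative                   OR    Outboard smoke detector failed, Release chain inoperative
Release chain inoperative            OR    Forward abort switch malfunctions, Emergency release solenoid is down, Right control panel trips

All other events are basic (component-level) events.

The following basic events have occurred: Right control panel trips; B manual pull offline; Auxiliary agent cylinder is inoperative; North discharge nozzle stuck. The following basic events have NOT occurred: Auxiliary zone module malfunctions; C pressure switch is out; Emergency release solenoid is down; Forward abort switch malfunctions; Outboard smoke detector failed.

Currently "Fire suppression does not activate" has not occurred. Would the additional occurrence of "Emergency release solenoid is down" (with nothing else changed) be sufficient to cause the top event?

Counterfactual: set "Emergency release solenoid is down" to occurred.
Release chain inoperative [OR]: Forward abort switch malfunctions=not, Emergency release solenoid is down=occurs, Right control panel trips=occurs → at least one input occurs → occurs.
Zone B inoperative [OR]: Outboard smoke detector failed=not, Release chain inoperative=occurs → at least one input occurs → occurs.
Detection loop down [AND]: Auxiliary agent cylinder is inoperative=occurs, B manual pull offline=occurs, Zone B inoperative=occurs → all inputs occur → occurs.
Agent supply inoperative [AND]: North discharge nozzle stuck=occurs, C pressure switch is out=not → not all inputs occur → does not occur.
Manual path fails [OR]: Auxiliary zone module malfunctions=not, Agent supply inoperative=not → no input occurs → does not occur.
Fire suppression does not activate [AND]: Detection loop down=occurs, Manual path fails=not → not all inputs occur → does not occur.

No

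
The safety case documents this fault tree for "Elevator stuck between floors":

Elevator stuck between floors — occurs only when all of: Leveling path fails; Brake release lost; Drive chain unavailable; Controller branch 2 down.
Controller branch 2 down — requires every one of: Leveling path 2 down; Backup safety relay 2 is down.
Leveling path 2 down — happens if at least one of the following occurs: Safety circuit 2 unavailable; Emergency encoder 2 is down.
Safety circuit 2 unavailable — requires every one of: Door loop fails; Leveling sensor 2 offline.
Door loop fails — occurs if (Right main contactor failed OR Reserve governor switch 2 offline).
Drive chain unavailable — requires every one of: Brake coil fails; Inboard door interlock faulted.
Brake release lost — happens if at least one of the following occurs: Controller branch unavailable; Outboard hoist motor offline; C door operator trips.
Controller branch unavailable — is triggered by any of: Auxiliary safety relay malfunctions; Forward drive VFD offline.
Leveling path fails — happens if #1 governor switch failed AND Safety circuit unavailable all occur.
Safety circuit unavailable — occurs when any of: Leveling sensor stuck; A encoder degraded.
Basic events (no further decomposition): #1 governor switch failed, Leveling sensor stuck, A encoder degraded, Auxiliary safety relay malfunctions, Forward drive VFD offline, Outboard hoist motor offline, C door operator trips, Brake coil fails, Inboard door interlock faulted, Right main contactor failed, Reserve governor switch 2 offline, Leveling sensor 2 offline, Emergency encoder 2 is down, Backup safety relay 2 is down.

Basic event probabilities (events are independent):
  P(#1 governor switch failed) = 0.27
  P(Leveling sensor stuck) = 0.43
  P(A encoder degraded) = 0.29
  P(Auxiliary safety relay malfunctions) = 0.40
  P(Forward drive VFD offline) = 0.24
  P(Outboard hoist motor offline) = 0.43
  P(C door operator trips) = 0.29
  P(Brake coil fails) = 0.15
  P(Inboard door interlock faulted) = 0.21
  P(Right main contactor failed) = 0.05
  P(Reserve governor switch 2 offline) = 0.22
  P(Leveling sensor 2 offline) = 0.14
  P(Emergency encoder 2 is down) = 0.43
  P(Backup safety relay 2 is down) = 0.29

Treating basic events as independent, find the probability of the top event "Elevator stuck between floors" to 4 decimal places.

P(Safety circuit unavailable) [OR] = 1 − (1−0.43) × (1−0.29) = 0.595300
P(Leveling path fails) [AND] = 0.27 × 0.595300 = 0.160731
P(Controller branch unavailable) [OR] = 1 − (1−0.40) × (1−0.24) = 0.544000
P(Brake release lost) [OR] = 1 − (1−0.544000) × (1−0.43) × (1−0.29) = 0.815457
P(Drive chain unavailable) [AND] = 0.15 × 0.21 = 0.031500
P(Door loop fails) [OR] = 1 − (1−0.05) × (1−0.22) = 0.259000
P(Safety circuit 2 unavailable) [AND] = 0.259000 × 0.14 = 0.036260
P(Leveling path 2 down) [OR] = 1 − (1−0.036260) × (1−0.43) = 0.450668
P(Controller branch 2 down) [AND] = 0.450668 × 0.29 = 0.130694
P(Elevator stuck between floors) [AND] = 0.160731 × 0.815457 × 0.031500 × 0.130694 = 0.000540
Rounded to 4 decimal places: P(Elevator stuck between floors) ≈ 0.0005.

0.0005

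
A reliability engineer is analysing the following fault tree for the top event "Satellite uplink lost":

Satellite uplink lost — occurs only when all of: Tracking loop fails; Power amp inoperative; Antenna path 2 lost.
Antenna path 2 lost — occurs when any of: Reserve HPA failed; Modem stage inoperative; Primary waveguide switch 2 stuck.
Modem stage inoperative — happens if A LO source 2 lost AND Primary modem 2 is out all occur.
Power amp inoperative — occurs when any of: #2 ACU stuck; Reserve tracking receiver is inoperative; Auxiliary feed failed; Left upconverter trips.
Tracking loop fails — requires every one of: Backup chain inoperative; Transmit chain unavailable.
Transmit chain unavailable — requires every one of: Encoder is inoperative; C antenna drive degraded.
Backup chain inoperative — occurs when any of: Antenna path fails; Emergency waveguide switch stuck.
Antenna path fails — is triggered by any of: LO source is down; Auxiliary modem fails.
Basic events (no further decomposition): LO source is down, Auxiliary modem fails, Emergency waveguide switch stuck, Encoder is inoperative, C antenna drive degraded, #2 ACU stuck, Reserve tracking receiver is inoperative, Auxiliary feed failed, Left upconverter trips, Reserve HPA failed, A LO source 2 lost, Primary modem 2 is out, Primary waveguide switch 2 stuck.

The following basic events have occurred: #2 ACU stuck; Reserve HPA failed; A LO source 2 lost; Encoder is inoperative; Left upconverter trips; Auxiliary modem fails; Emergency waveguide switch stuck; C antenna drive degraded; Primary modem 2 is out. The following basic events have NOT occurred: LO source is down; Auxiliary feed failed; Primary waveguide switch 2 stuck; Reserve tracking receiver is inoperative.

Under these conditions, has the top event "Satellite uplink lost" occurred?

Yes

Antenna path fails [OR]: LO source is down=not, Auxiliary modem fails=occurs → at least one input occurs → occurs.
Backup chain inoperative [OR]: Antenna path fails=occurs, Emergency waveguide switch stuck=occurs → at least one input occurs → occurs.
Transmit chain unavailable [AND]: Encoder is inoperative=occurs, C antenna drive degraded=occurs → all inputs occur → occurs.
Tracking loop fails [AND]: Backup chain inoperative=occurs, Transmit chain unavailable=occurs → all inputs occur → occurs.
Power amp inoperative [OR]: #2 ACU stuck=occurs, Reserve tracking receiver is inoperative=not, Auxiliary feed failed=not, Left upconverter trips=occurs → at least one input occurs → occurs.
Modem stage inoperative [AND]: A LO source 2 lost=occurs, Primary modem 2 is out=occurs → all inputs occur → occurs.
Antenna path 2 lost [OR]: Reserve HPA failed=occurs, Modem stage inoperative=occurs, Primary waveguide switch 2 stuck=not → at least one input occurs → occurs.
Satellite uplink lost [AND]: Tracking loop fails=occurs, Power amp inoperative=occurs, Antenna path 2 lost=occurs → all inputs occur → occurs.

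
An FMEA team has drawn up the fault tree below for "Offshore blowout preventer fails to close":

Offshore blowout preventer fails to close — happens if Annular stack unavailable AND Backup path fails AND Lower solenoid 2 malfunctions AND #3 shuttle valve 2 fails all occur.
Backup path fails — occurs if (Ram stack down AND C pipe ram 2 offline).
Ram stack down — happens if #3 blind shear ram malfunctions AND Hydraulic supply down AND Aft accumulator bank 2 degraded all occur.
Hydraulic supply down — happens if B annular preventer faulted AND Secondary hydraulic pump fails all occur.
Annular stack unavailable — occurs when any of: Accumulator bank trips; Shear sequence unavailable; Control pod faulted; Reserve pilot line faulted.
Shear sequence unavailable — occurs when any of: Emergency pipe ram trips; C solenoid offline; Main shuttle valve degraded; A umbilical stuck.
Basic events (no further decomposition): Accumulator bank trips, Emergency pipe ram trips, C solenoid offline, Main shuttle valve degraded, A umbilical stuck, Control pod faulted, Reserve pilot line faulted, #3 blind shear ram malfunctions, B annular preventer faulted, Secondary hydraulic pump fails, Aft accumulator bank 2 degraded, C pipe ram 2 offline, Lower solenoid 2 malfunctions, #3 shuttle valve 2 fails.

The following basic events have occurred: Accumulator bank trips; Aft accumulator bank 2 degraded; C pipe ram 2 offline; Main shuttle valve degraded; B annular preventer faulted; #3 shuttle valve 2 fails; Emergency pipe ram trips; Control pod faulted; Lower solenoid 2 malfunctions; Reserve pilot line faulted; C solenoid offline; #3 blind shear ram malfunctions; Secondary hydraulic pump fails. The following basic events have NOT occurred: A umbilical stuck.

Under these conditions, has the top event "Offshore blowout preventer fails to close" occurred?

Shear sequence unavailable [OR]: Emergency pipe ram trips=occurs, C solenoid offline=occurs, Main shuttle valve degraded=occurs, A umbilical stuck=not → at least one input occurs → occurs.
Annular stack unavailable [OR]: Accumulator bank trips=occurs, Shear sequence unavailable=occurs, Control pod faulted=occurs, Reserve pilot line faulted=occurs → at least one input occurs → occurs.
Hydraulic supply down [AND]: B annular preventer faulted=occurs, Secondary hydraulic pump fails=occurs → all inputs occur → occurs.
Ram stack down [AND]: #3 blind shear ram malfunctions=occurs, Hydraulic supply down=occurs, Aft accumulator bank 2 degraded=occurs → all inputs occur → occurs.
Backup path fails [AND]: Ram stack down=occurs, C pipe ram 2 offline=occurs → all inputs occur → occurs.
Offshore blowout preventer fails to close [AND]: Annular stack unavailable=occurs, Backup path fails=occurs, Lower solenoid 2 malfunctions=occurs, #3 shuttle valve 2 fails=occurs → all inputs occur → occurs.

Yes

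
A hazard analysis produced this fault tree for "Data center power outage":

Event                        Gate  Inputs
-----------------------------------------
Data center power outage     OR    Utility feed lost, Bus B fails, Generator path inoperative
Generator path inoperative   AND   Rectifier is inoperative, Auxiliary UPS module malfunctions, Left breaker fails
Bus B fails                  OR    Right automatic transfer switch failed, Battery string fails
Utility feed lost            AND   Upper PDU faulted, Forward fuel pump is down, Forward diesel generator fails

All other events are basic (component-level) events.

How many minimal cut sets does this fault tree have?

4

Utility feed lost [AND]: one cut set from each child combined → 1 × 1 × 1 = 1 cut set(s).
Bus B fails [OR]: union of children's cut sets → 2 cut set(s).
Generator path inoperative [AND]: one cut set from each child combined → 1 × 1 × 1 = 1 cut set(s).
Data center power outage [OR]: union of children's cut sets → 4 cut set(s).
Minimal cut sets: {Forward diesel generator fails, Forward fuel pump is down, Upper PDU faulted}; {Right automatic transfer switch failed}; {Battery string fails}; {Auxiliary UPS module malfunctions, Left breaker fails, Rectifier is inoperative}.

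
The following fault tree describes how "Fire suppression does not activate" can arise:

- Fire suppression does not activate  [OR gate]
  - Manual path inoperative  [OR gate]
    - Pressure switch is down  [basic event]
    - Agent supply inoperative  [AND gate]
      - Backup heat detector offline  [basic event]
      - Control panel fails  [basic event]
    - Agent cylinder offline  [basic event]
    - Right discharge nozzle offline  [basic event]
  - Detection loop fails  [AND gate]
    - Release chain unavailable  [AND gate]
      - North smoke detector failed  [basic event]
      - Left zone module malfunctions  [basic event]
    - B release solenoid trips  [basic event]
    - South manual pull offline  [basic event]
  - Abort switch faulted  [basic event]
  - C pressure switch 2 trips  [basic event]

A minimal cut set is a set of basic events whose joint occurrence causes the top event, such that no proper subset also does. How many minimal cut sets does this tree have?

7

Agent supply inoperative [AND]: one cut set from each child combined → 1 × 1 = 1 cut set(s).
Manual path inoperative [OR]: union of children's cut sets → 4 cut set(s).
Release chain unavailable [AND]: one cut set from each child combined → 1 × 1 = 1 cut set(s).
Detection loop fails [AND]: one cut set from each child combined → 1 × 1 × 1 = 1 cut set(s).
Fire suppression does not activate [OR]: union of children's cut sets → 7 cut set(s).
Minimal cut sets: {Pressure switch is down}; {Backup heat detector offline, Control panel fails}; {Agent cylinder offline}; {Right discharge nozzle offline}; {B release solenoid trips, Left zone module malfunctions, North smoke detector failed, South manual pull offline}; {Abort switch faulted}; {C pressure switch 2 trips}.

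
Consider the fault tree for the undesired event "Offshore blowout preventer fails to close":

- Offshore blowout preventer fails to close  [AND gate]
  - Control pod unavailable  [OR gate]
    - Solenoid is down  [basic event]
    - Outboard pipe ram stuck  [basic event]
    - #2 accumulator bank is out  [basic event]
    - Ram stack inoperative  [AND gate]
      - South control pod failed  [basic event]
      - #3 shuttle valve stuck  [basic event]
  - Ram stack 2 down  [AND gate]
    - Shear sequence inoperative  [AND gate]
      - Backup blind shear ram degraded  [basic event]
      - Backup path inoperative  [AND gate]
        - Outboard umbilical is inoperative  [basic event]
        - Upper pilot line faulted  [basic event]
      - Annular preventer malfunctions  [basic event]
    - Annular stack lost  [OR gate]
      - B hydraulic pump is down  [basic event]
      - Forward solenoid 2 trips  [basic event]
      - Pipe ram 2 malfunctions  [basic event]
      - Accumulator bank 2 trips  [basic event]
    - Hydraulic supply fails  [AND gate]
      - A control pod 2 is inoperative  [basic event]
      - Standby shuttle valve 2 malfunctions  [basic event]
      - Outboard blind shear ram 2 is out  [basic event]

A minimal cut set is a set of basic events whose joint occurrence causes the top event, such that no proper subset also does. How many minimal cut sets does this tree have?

Ram stack inoperative [AND]: one cut set from each child combined → 1 × 1 = 1 cut set(s).
Control pod unavailable [OR]: union of children's cut sets → 4 cut set(s).
Backup path inoperative [AND]: one cut set from each child combined → 1 × 1 = 1 cut set(s).
Shear sequence inoperative [AND]: one cut set from each child combined → 1 × 1 × 1 = 1 cut set(s).
Annular stack lost [OR]: union of children's cut sets → 4 cut set(s).
Hydraulic supply fails [AND]: one cut set from each child combined → 1 × 1 × 1 = 1 cut set(s).
Ram stack 2 down [AND]: one cut set from each child combined → 1 × 4 × 1 = 4 cut set(s).
Offshore blowout preventer fails to close [AND]: one cut set from each child combined → 4 × 4 = 16 cut set(s).

16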